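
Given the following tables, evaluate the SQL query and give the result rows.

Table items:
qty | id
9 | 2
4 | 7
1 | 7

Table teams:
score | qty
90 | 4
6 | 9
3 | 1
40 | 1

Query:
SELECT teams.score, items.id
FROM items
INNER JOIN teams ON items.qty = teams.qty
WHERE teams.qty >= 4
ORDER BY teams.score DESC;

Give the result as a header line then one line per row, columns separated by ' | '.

== RESULT ==
teams.score | items.id
90 | 7
6 | 2

Derivation:
After JOIN teams (4 rows):
items.qty | items.id | teams.score | teams.qty
9 | 2 | 6 | 9
4 | 7 | 90 | 4
1 | 7 | 3 | 1
1 | 7 | 40 | 1
After WHERE (2 rows):
items.qty | items.id | teams.score | teams.qty
9 | 2 | 6 | 9
4 | 7 | 90 | 4
After SELECT (2 rows):
teams.score | items.id
6 | 2
90 | 7
After ORDER BY (2 rows):
teams.score | items.id
90 | 7
6 | 2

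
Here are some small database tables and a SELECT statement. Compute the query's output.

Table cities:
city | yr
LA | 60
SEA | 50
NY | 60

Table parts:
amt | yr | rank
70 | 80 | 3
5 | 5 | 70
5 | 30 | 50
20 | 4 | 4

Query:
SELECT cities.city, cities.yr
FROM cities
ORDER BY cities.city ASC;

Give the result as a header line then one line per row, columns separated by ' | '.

== RESULT ==
cities.city | cities.yr
LA | 60
NY | 60
SEA | 50

Derivation:
After SELECT (3 rows):
cities.city | cities.yr
LA | 60
SEA | 50
NY | 60
After ORDER BY (3 rows):
cities.city | cities.yr
LA | 60
NY | 60
SEA | 50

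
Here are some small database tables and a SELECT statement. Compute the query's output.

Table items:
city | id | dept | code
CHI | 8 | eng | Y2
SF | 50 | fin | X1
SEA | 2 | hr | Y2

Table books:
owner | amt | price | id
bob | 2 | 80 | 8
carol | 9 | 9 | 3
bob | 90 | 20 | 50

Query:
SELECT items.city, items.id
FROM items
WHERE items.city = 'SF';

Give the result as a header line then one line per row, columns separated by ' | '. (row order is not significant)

After WHERE (1 rows):
items.city | items.id | items.dept | items.code
SF | 50 | fin | X1
After SELECT (1 rows):
items.city | items.id
SF | 50

== RESULT ==
items.city | items.id
SF | 50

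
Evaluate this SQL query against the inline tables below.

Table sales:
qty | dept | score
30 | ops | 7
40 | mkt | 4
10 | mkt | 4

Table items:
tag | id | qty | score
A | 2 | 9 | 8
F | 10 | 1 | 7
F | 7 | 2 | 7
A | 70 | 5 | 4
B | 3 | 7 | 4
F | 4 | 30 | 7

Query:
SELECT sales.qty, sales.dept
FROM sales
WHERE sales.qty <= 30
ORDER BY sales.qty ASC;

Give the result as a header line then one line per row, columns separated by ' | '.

After WHERE (2 rows):
sales.qty | sales.dept | sales.score
30 | ops | 7
10 | mkt | 4
After SELECT (2 rows):
sales.qty | sales.dept
30 | ops
10 | mkt
After ORDER BY (2 rows):
sales.qty | sales.dept
10 | mkt
30 | ops

== RESULT ==
sales.qty | sales.dept
10 | mkt
30 | ops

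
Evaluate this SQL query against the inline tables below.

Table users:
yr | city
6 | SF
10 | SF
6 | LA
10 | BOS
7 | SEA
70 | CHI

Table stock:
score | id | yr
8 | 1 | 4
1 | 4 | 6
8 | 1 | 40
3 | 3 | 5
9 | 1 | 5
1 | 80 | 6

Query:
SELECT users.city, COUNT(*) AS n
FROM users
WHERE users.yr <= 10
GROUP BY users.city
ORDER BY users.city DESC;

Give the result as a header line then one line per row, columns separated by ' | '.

== RESULT ==
users.city | n
SF | 2
SEA | 1
LA | 1
BOS | 1

Derivation:
After WHERE (5 rows):
users.yr | users.city
6 | SF
10 | SF
6 | LA
10 | BOS
7 | SEA
After GROUP BY (4 rows):
users.city | n
SF | 2
LA | 1
BOS | 1
SEA | 1
After ORDER BY (4 rows):
users.city | n
SF | 2
SEA | 1
LA | 1
BOS | 1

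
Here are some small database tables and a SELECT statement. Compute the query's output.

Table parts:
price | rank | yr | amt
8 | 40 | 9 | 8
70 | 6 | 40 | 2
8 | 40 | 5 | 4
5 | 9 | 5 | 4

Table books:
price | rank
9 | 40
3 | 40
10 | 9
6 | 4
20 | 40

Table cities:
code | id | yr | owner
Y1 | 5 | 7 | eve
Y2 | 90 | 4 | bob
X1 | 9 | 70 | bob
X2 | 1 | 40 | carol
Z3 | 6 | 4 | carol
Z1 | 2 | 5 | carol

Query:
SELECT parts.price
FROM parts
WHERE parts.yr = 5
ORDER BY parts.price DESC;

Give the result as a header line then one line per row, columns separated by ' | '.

== RESULT ==
parts.price
8
5

Derivation:
After WHERE (2 rows):
parts.price | parts.rank | parts.yr | parts.amt
8 | 40 | 5 | 4
5 | 9 | 5 | 4
After SELECT (2 rows):
parts.price
8
5
After ORDER BY (2 rows):
parts.price
8
5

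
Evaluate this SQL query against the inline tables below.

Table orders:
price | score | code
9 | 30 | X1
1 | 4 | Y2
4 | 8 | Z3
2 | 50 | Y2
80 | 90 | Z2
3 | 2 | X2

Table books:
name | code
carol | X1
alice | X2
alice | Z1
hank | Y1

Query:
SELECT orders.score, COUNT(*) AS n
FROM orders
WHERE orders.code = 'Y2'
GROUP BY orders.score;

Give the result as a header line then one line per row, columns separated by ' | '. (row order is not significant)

After WHERE (2 rows):
orders.price | orders.score | orders.code
1 | 4 | Y2
2 | 50 | Y2
After GROUP BY (2 rows):
orders.score | n
4 | 1
50 | 1

== RESULT ==
orders.score | n
4 | 1
50 | 1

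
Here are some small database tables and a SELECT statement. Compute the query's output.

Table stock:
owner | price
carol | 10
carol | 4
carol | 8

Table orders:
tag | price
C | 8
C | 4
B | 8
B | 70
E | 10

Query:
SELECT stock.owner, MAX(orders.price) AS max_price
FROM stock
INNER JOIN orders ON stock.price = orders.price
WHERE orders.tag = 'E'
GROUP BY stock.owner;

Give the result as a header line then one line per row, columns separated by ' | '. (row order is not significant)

After JOIN orders (4 rows):
stock.owner | stock.price | orders.tag | orders.price
carol | 10 | E | 10
carol | 4 | C | 4
carol | 8 | C | 8
carol | 8 | B | 8
After WHERE (1 rows):
stock.owner | stock.price | orders.tag | orders.price
carol | 10 | E | 10
After GROUP BY (1 rows):
stock.owner | max_price
carol | 10

== RESULT ==
stock.owner | max_price
carol | 10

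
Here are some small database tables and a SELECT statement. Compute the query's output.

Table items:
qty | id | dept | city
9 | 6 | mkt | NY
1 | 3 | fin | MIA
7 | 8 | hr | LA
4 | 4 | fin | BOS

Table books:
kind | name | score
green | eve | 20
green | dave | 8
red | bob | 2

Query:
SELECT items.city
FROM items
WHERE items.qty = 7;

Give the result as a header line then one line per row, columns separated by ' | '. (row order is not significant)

== RESULT ==
items.city
LA

Derivation:
After WHERE (1 rows):
items.qty | items.id | items.dept | items.city
7 | 8 | hr | LA
After SELECT (1 rows):
items.city
LA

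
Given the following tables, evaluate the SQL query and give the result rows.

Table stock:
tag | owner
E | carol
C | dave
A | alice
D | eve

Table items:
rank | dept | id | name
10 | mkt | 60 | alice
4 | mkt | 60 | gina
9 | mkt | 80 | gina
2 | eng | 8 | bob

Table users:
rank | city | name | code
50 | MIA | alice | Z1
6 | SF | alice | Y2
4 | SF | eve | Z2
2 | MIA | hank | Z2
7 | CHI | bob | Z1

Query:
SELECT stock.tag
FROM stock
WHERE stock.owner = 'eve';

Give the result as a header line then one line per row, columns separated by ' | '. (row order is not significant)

== RESULT ==
stock.tag
D

Derivation:
After WHERE (1 rows):
stock.tag | stock.owner
D | eve
After SELECT (1 rows):
stock.tag
D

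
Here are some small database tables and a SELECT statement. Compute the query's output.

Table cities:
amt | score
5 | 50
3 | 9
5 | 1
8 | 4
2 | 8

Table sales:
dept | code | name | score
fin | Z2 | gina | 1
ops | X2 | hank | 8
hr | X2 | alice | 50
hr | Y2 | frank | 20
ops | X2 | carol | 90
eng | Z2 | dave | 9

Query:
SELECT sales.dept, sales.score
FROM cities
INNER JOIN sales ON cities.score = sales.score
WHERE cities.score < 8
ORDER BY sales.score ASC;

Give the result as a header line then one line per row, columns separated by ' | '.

== RESULT ==
sales.dept | sales.score
fin | 1

Derivation:
After JOIN sales (4 rows):
cities.amt | cities.score | sales.dept | sales.code | sales.name | sales.score
5 | 50 | hr | X2 | alice | 50
3 | 9 | eng | Z2 | dave | 9
5 | 1 | fin | Z2 | gina | 1
2 | 8 | ops | X2 | hank | 8
After WHERE (1 rows):
cities.amt | cities.score | sales.dept | sales.code | sales.name | sales.score
5 | 1 | fin | Z2 | gina | 1
After SELECT (1 rows):
sales.dept | sales.score
fin | 1
After ORDER BY (1 rows):
sales.dept | sales.score
fin | 1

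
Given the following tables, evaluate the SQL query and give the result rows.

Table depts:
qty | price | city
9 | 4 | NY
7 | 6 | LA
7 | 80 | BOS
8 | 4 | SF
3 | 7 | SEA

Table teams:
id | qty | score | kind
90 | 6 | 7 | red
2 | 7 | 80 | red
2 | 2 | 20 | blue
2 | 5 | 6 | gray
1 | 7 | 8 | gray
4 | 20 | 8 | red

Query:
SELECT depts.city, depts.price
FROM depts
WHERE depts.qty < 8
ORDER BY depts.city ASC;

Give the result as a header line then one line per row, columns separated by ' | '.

After WHERE (3 rows):
depts.qty | depts.price | depts.city
7 | 6 | LA
7 | 80 | BOS
3 | 7 | SEA
After SELECT (3 rows):
depts.city | depts.price
LA | 6
BOS | 80
SEA | 7
After ORDER BY (3 rows):
depts.city | depts.price
BOS | 80
LA | 6
SEA | 7

== RESULT ==
depts.city | depts.price
BOS | 80
LA | 6
SEA | 7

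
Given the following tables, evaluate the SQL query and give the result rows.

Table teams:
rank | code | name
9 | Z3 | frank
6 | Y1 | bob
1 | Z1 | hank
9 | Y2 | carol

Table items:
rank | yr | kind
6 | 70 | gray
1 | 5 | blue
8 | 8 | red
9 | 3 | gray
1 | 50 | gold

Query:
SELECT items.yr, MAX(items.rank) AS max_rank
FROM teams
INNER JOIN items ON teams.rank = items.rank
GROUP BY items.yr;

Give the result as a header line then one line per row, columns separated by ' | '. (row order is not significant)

After JOIN items (5 rows):
teams.rank | teams.code | teams.name | items.rank | items.yr | items.kind
9 | Z3 | frank | 9 | 3 | gray
6 | Y1 | bob | 6 | 70 | gray
1 | Z1 | hank | 1 | 5 | blue
1 | Z1 | hank | 1 | 50 | gold
9 | Y2 | carol | 9 | 3 | gray
After GROUP BY (4 rows):
items.yr | max_rank
3 | 9
70 | 6
5 | 1
50 | 1

== RESULT ==
items.yr | max_rank
3 | 9
70 | 6
5 | 1
50 | 1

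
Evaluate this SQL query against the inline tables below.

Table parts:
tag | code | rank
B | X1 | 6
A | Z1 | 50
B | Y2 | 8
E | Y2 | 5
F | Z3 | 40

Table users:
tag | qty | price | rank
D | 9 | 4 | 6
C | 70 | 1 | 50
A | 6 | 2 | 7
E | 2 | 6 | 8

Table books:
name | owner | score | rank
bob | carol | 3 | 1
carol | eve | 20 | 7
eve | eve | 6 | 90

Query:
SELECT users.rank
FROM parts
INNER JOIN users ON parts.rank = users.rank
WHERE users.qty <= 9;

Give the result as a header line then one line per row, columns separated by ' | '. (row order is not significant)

== RESULT ==
users.rank
6
8

Derivation:
After JOIN users (3 rows):
parts.tag | parts.code | parts.rank | users.tag | users.qty | users.price | users.rank
B | X1 | 6 | D | 9 | 4 | 6
A | Z1 | 50 | C | 70 | 1 | 50
B | Y2 | 8 | E | 2 | 6 | 8
After WHERE (2 rows):
parts.tag | parts.code | parts.rank | users.tag | users.qty | users.price | users.rank
B | X1 | 6 | D | 9 | 4 | 6
B | Y2 | 8 | E | 2 | 6 | 8
After SELECT (2 rows):
users.rank
6
8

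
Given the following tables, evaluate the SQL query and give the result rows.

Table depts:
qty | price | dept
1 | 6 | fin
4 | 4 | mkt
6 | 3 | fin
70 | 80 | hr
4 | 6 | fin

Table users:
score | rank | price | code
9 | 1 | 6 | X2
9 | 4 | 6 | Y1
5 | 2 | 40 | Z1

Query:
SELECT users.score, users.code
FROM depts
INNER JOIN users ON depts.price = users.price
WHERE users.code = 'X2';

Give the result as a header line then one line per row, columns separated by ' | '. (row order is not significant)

== RESULT ==
users.score | users.code
9 | X2
9 | X2

Derivation:
After JOIN users (4 rows):
depts.qty | depts.price | depts.dept | users.score | users.rank | users.price | users.code
1 | 6 | fin | 9 | 1 | 6 | X2
1 | 6 | fin | 9 | 4 | 6 | Y1
4 | 6 | fin | 9 | 1 | 6 | X2
4 | 6 | fin | 9 | 4 | 6 | Y1
After WHERE (2 rows):
depts.qty | depts.price | depts.dept | users.score | users.rank | users.price | users.code
1 | 6 | fin | 9 | 1 | 6 | X2
4 | 6 | fin | 9 | 1 | 6 | X2
After SELECT (2 rows):
users.score | users.code
9 | X2
9 | X2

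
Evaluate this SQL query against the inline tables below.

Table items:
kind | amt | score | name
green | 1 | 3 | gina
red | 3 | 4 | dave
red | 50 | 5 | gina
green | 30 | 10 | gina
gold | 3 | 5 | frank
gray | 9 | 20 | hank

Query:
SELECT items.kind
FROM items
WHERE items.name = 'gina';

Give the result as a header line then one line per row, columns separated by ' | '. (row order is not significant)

After WHERE (3 rows):
items.kind | items.amt | items.score | items.name
green | 1 | 3 | gina
red | 50 | 5 | gina
green | 30 | 10 | gina
After SELECT (3 rows):
items.kind
green
red
green

== RESULT ==
items.kind
green
red
green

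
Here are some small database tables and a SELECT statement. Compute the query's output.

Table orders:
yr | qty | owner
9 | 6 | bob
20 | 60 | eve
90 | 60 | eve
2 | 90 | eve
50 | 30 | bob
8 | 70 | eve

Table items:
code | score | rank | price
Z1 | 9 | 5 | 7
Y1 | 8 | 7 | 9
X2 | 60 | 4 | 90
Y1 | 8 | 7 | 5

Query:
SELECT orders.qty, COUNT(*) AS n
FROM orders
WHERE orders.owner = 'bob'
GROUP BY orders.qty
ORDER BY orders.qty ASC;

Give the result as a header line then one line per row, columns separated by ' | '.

== RESULT ==
orders.qty | n
6 | 1
30 | 1

Derivation:
After WHERE (2 rows):
orders.yr | orders.qty | orders.owner
9 | 6 | bob
50 | 30 | bob
After GROUP BY (2 rows):
orders.qty | n
6 | 1
30 | 1
After ORDER BY (2 rows):
orders.qty | n
6 | 1
30 | 1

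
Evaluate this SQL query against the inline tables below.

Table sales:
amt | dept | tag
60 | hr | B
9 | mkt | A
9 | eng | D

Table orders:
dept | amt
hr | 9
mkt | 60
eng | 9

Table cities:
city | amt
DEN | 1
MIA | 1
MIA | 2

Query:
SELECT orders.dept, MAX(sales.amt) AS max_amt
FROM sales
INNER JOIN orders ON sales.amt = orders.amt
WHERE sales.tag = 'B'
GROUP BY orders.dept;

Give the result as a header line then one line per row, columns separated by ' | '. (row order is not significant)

== RESULT ==
orders.dept | max_amt
mkt | 60

Derivation:
After JOIN orders (5 rows):
sales.amt | sales.dept | sales.tag | orders.dept | orders.amt
60 | hr | B | mkt | 60
9 | mkt | A | hr | 9
9 | mkt | A | eng | 9
9 | eng | D | hr | 9
9 | eng | D | eng | 9
After WHERE (1 rows):
sales.amt | sales.dept | sales.tag | orders.dept | orders.amt
60 | hr | B | mkt | 60
After GROUP BY (1 rows):
orders.dept | max_amt
mkt | 60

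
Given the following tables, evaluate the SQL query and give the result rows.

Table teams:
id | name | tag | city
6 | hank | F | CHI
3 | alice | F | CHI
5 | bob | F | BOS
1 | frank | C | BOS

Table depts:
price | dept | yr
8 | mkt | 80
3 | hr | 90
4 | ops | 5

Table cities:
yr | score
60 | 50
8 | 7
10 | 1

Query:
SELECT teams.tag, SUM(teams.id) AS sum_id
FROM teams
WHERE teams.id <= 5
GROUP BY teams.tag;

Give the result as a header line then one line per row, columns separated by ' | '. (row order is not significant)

== RESULT ==
teams.tag | sum_id
F | 8
C | 1

Derivation:
After WHERE (3 rows):
teams.id | teams.name | teams.tag | teams.city
3 | alice | F | CHI
5 | bob | F | BOS
1 | frank | C | BOS
After GROUP BY (2 rows):
teams.tag | sum_id
F | 8
C | 1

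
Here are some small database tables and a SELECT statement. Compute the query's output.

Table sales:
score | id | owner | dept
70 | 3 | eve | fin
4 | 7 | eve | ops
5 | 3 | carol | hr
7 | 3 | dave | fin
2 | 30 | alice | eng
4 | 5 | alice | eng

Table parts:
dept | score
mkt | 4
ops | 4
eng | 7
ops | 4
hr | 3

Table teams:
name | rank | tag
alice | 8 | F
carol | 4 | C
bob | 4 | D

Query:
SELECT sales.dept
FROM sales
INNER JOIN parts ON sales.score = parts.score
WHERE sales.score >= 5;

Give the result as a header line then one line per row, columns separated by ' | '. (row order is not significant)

== RESULT ==
sales.dept
fin

Derivation:
After JOIN parts (7 rows):
sales.score | sales.id | sales.owner | sales.dept | parts.dept | parts.score
4 | 7 | eve | ops | mkt | 4
4 | 7 | eve | ops | ops | 4
4 | 7 | eve | ops | ops | 4
7 | 3 | dave | fin | eng | 7
4 | 5 | alice | eng | mkt | 4
4 | 5 | alice | eng | ops | 4
4 | 5 | alice | eng | ops | 4
After WHERE (1 rows):
sales.score | sales.id | sales.owner | sales.dept | parts.dept | parts.score
7 | 3 | dave | fin | eng | 7
After SELECT (1 rows):
sales.dept
fin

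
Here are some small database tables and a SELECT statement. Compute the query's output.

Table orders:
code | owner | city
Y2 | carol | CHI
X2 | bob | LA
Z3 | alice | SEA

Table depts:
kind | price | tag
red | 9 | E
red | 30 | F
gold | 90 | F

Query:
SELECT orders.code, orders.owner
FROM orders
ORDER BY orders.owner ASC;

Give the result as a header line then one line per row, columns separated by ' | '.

After SELECT (3 rows):
orders.code | orders.owner
Y2 | carol
X2 | bob
Z3 | alice
After ORDER BY (3 rows):
orders.code | orders.owner
Z3 | alice
X2 | bob
Y2 | carol

== RESULT ==
orders.code | orders.owner
Z3 | alice
X2 | bob
Y2 | carol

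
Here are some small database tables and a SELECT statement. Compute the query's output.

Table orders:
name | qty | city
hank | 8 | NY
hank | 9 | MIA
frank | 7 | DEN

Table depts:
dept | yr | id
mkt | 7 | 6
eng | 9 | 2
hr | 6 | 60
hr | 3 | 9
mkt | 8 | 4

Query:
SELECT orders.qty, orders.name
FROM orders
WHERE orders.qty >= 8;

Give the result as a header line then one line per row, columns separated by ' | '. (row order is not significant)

== RESULT ==
orders.qty | orders.name
8 | hank
9 | hank

Derivation:
After WHERE (2 rows):
orders.name | orders.qty | orders.city
hank | 8 | NY
hank | 9 | MIA
After SELECT (2 rows):
orders.qty | orders.name
8 | hank
9 | hank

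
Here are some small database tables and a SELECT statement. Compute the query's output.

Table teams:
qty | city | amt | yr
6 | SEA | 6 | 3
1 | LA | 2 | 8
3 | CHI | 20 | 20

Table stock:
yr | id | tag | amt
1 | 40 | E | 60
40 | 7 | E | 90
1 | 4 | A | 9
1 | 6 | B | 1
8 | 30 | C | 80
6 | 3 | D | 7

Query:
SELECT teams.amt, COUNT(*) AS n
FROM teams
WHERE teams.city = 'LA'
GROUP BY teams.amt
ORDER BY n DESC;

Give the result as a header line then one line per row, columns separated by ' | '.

== RESULT ==
teams.amt | n
2 | 1

Derivation:
After WHERE (1 rows):
teams.qty | teams.city | teams.amt | teams.yr
1 | LA | 2 | 8
After GROUP BY (1 rows):
teams.amt | n
2 | 1
After ORDER BY (1 rows):
teams.amt | n
2 | 1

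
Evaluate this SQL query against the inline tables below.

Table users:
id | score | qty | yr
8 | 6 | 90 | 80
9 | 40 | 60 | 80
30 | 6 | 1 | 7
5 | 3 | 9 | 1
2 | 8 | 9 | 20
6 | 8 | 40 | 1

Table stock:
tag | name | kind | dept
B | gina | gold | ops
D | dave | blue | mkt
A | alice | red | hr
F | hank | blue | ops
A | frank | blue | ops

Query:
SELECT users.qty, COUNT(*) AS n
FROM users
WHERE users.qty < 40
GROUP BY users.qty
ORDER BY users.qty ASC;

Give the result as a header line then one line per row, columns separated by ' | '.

After WHERE (3 rows):
users.id | users.score | users.qty | users.yr
30 | 6 | 1 | 7
5 | 3 | 9 | 1
2 | 8 | 9 | 20
After GROUP BY (2 rows):
users.qty | n
1 | 1
9 | 2
After ORDER BY (2 rows):
users.qty | n
1 | 1
9 | 2

== RESULT ==
users.qty | n
1 | 1
9 | 2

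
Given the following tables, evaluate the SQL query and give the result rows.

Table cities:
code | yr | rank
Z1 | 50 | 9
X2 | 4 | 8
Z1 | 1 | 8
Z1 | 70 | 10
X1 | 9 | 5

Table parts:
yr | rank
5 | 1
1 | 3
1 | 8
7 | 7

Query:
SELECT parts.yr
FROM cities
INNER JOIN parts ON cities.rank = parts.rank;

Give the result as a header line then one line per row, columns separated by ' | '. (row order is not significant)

After JOIN parts (2 rows):
cities.code | cities.yr | cities.rank | parts.yr | parts.rank
X2 | 4 | 8 | 1 | 8
Z1 | 1 | 8 | 1 | 8
After SELECT (2 rows):
parts.yr
1
1

== RESULT ==
parts.yr
1
1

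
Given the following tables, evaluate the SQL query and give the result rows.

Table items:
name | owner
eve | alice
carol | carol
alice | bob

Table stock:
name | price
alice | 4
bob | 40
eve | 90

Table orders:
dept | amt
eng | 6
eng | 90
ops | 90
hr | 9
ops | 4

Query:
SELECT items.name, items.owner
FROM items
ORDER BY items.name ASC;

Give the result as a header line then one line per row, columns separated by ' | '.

After SELECT (3 rows):
items.name | items.owner
eve | alice
carol | carol
alice | bob
After ORDER BY (3 rows):
items.name | items.owner
alice | bob
carol | carol
eve | alice

== RESULT ==
items.name | items.owner
alice | bob
carol | carol
eve | alice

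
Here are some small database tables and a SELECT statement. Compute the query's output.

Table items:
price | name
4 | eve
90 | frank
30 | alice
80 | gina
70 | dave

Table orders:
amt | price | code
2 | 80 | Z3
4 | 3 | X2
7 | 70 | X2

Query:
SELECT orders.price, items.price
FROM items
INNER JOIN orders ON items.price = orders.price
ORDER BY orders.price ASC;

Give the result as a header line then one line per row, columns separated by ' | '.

== RESULT ==
orders.price | items.price
70 | 70
80 | 80

Derivation:
After JOIN orders (2 rows):
items.price | items.name | orders.amt | orders.price | orders.code
80 | gina | 2 | 80 | Z3
70 | dave | 7 | 70 | X2
After SELECT (2 rows):
orders.price | items.price
80 | 80
70 | 70
After ORDER BY (2 rows):
orders.price | items.price
70 | 70
80 | 80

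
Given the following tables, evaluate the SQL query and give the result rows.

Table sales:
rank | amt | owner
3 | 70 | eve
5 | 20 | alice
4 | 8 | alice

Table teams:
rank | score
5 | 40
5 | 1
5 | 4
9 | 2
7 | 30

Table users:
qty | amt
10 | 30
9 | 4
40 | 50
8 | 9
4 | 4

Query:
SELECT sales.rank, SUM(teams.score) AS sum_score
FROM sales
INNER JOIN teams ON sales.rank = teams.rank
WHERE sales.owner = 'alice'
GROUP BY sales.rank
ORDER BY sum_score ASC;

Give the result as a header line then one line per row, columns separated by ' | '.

After JOIN teams (3 rows):
sales.rank | sales.amt | sales.owner | teams.rank | teams.score
5 | 20 | alice | 5 | 40
5 | 20 | alice | 5 | 1
5 | 20 | alice | 5 | 4
After WHERE (3 rows):
sales.rank | sales.amt | sales.owner | teams.rank | teams.score
5 | 20 | alice | 5 | 40
5 | 20 | alice | 5 | 1
5 | 20 | alice | 5 | 4
After GROUP BY (1 rows):
sales.rank | sum_score
5 | 45
After ORDER BY (1 rows):
sales.rank | sum_score
5 | 45

== RESULT ==
sales.rank | sum_score
5 | 45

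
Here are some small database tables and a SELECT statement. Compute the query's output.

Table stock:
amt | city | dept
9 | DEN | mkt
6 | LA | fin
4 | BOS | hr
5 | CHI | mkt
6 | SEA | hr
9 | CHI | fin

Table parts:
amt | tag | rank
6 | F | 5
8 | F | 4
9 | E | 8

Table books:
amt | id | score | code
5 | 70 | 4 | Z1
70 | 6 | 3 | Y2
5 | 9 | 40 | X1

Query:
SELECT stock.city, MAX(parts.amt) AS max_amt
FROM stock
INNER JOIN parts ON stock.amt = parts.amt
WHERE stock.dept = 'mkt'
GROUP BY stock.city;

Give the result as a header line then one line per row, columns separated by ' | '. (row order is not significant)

== RESULT ==
stock.city | max_amt
DEN | 9

Derivation:
After JOIN parts (4 rows):
stock.amt | stock.city | stock.dept | parts.amt | parts.tag | parts.rank
9 | DEN | mkt | 9 | E | 8
6 | LA | fin | 6 | F | 5
6 | SEA | hr | 6 | F | 5
9 | CHI | fin | 9 | E | 8
After WHERE (1 rows):
stock.amt | stock.city | stock.dept | parts.amt | parts.tag | parts.rank
9 | DEN | mkt | 9 | E | 8
After GROUP BY (1 rows):
stock.city | max_amt
DEN | 9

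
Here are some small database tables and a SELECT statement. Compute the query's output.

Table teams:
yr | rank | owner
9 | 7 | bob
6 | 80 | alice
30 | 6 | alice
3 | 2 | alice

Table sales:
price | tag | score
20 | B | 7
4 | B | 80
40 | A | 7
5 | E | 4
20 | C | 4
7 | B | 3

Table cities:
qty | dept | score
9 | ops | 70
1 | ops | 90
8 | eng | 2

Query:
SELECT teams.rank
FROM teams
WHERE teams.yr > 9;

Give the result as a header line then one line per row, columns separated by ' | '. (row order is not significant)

After WHERE (1 rows):
teams.yr | teams.rank | teams.owner
30 | 6 | alice
After SELECT (1 rows):
teams.rank
6

== RESULT ==
teams.rank
6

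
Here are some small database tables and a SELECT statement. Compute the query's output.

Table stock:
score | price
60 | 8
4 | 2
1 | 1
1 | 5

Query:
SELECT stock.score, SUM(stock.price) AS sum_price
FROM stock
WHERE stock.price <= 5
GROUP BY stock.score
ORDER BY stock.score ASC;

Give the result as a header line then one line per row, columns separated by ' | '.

== RESULT ==
stock.score | sum_price
1 | 6
4 | 2

Derivation:
After WHERE (3 rows):
stock.score | stock.price
4 | 2
1 | 1
1 | 5
After GROUP BY (2 rows):
stock.score | sum_price
4 | 2
1 | 6
After ORDER BY (2 rows):
stock.score | sum_price
1 | 6
4 | 2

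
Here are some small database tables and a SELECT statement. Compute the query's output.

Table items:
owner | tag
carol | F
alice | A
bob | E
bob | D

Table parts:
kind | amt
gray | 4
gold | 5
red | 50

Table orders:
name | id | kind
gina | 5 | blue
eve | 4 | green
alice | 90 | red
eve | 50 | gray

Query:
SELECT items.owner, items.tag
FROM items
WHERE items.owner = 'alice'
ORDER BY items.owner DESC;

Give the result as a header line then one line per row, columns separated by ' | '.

== RESULT ==
items.owner | items.tag
alice | A

Derivation:
After WHERE (1 rows):
items.owner | items.tag
alice | A
After SELECT (1 rows):
items.owner | items.tag
alice | A
After ORDER BY (1 rows):
items.owner | items.tag
alice | A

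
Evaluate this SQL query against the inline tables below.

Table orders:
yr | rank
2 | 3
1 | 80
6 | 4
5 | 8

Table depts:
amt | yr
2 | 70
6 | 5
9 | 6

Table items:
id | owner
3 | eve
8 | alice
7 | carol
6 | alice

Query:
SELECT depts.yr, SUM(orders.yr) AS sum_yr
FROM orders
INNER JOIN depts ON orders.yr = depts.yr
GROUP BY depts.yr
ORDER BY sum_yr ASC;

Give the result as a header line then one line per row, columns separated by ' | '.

After JOIN depts (2 rows):
orders.yr | orders.rank | depts.amt | depts.yr
6 | 4 | 9 | 6
5 | 8 | 6 | 5
After GROUP BY (2 rows):
depts.yr | sum_yr
6 | 6
5 | 5
After ORDER BY (2 rows):
depts.yr | sum_yr
5 | 5
6 | 6

== RESULT ==
depts.yr | sum_yr
5 | 5
6 | 6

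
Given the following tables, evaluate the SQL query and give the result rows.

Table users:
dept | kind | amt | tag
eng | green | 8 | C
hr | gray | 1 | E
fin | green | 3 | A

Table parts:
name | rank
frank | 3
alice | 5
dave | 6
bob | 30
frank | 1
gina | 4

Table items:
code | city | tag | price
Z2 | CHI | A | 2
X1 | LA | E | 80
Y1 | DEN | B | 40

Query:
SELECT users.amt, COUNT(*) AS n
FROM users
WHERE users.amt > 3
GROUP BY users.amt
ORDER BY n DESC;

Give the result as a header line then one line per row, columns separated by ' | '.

== RESULT ==
users.amt | n
8 | 1

Derivation:
After WHERE (1 rows):
users.dept | users.kind | users.amt | users.tag
eng | green | 8 | C
After GROUP BY (1 rows):
users.amt | n
8 | 1
After ORDER BY (1 rows):
users.amt | n
8 | 1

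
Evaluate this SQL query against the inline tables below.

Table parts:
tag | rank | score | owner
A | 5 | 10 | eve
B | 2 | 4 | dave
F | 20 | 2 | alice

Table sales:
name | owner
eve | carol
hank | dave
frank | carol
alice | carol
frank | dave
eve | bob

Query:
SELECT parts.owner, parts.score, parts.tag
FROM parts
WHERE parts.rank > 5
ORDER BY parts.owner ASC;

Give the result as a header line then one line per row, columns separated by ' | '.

== RESULT ==
parts.owner | parts.score | parts.tag
alice | 2 | F

Derivation:
After WHERE (1 rows):
parts.tag | parts.rank | parts.score | parts.owner
F | 20 | 2 | alice
After SELECT (1 rows):
parts.owner | parts.score | parts.tag
alice | 2 | F
After ORDER BY (1 rows):
parts.owner | parts.score | parts.tag
alice | 2 | F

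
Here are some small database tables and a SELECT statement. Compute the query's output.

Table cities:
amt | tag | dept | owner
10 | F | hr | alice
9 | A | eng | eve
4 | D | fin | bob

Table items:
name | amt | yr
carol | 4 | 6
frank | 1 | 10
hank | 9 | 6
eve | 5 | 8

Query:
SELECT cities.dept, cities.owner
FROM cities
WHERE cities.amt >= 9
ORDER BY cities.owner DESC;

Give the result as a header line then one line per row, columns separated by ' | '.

== RESULT ==
cities.dept | cities.owner
eng | eve
hr | alice

Derivation:
After WHERE (2 rows):
cities.amt | cities.tag | cities.dept | cities.owner
10 | F | hr | alice
9 | A | eng | eve
After SELECT (2 rows):
cities.dept | cities.owner
hr | alice
eng | eve
After ORDER BY (2 rows):
cities.dept | cities.owner
eng | eve
hr | alice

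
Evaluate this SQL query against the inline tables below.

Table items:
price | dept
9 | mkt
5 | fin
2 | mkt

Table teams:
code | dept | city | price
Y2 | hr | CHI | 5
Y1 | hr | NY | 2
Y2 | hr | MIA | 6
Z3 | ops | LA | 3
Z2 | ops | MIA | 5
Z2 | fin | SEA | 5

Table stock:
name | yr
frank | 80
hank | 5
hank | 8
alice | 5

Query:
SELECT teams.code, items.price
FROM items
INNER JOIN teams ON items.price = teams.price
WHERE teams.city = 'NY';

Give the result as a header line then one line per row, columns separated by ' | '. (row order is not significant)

== RESULT ==
teams.code | items.price
Y1 | 2

Derivation:
After JOIN teams (4 rows):
items.price | items.dept | teams.code | teams.dept | teams.city | teams.price
5 | fin | Y2 | hr | CHI | 5
5 | fin | Z2 | ops | MIA | 5
5 | fin | Z2 | fin | SEA | 5
2 | mkt | Y1 | hr | NY | 2
After WHERE (1 rows):
items.price | items.dept | teams.code | teams.dept | teams.city | teams.price
2 | mkt | Y1 | hr | NY | 2
After SELECT (1 rows):
teams.code | items.price
Y1 | 2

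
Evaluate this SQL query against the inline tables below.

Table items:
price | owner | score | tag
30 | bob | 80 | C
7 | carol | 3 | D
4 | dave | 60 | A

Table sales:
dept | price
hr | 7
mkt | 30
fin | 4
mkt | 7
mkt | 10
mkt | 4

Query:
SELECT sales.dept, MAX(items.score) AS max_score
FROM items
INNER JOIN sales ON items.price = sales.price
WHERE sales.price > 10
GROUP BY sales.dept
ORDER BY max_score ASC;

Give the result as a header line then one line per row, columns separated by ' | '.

== RESULT ==
sales.dept | max_score
mkt | 80

Derivation:
After JOIN sales (5 rows):
items.price | items.owner | items.score | items.tag | sales.dept | sales.price
30 | bob | 80 | C | mkt | 30
7 | carol | 3 | D | hr | 7
7 | carol | 3 | D | mkt | 7
4 | dave | 60 | A | fin | 4
4 | dave | 60 | A | mkt | 4
After WHERE (1 rows):
items.price | items.owner | items.score | items.tag | sales.dept | sales.price
30 | bob | 80 | C | mkt | 30
After GROUP BY (1 rows):
sales.dept | max_score
mkt | 80
After ORDER BY (1 rows):
sales.dept | max_score
mkt | 80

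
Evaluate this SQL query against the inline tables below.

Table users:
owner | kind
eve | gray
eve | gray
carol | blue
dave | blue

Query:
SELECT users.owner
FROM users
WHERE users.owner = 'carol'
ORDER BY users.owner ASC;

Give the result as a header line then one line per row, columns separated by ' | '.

== RESULT ==
users.owner
carol

Derivation:
After WHERE (1 rows):
users.owner | users.kind
carol | blue
After SELECT (1 rows):
users.owner
carol
After ORDER BY (1 rows):
users.owner
carol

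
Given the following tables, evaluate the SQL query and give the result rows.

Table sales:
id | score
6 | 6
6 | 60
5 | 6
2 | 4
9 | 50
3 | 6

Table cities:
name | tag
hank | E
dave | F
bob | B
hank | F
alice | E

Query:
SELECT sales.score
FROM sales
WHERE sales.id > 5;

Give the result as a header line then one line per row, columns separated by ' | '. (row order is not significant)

== RESULT ==
sales.score
6
60
50

Derivation:
After WHERE (3 rows):
sales.id | sales.score
6 | 6
6 | 60
9 | 50
After SELECT (3 rows):
sales.score
6
60
50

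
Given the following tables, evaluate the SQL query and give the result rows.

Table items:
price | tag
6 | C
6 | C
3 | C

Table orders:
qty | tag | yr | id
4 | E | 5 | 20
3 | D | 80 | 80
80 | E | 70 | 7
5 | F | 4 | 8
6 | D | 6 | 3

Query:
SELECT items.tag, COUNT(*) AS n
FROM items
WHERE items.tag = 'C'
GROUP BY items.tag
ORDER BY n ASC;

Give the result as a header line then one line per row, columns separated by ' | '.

== RESULT ==
items.tag | n
C | 3

Derivation:
After WHERE (3 rows):
items.price | items.tag
6 | C
6 | C
3 | C
After GROUP BY (1 rows):
items.tag | n
C | 3
After ORDER BY (1 rows):
items.tag | n
C | 3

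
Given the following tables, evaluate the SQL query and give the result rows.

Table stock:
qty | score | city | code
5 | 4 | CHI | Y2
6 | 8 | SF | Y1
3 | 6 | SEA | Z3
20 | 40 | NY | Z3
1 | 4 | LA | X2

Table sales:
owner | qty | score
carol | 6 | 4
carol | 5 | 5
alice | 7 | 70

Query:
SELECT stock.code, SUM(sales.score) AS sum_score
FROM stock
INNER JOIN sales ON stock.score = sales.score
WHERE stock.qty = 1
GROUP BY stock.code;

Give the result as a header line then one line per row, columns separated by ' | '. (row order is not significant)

After JOIN sales (2 rows):
stock.qty | stock.score | stock.city | stock.code | sales.owner | sales.qty | sales.score
5 | 4 | CHI | Y2 | carol | 6 | 4
1 | 4 | LA | X2 | carol | 6 | 4
After WHERE (1 rows):
stock.qty | stock.score | stock.city | stock.code | sales.owner | sales.qty | sales.score
1 | 4 | LA | X2 | carol | 6 | 4
After GROUP BY (1 rows):
stock.code | sum_score
X2 | 4

== RESULT ==
stock.code | sum_score
X2 | 4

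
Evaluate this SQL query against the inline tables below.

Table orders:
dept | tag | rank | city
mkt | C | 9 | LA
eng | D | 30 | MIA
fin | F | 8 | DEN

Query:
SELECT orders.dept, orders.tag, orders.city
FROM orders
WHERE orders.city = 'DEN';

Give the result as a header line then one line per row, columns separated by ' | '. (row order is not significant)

== RESULT ==
orders.dept | orders.tag | orders.city
fin | F | DEN

Derivation:
After WHERE (1 rows):
orders.dept | orders.tag | orders.rank | orders.city
fin | F | 8 | DEN
After SELECT (1 rows):
orders.dept | orders.tag | orders.city
fin | F | DEN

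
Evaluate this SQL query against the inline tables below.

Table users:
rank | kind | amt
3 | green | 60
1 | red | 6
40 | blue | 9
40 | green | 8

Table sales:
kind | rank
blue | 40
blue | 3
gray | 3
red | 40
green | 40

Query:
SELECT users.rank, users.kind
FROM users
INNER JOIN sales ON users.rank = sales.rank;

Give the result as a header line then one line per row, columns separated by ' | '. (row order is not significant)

== RESULT ==
users.rank | users.kind
3 | green
3 | green
40 | blue
40 | blue
40 | blue
40 | green
40 | green
40 | green

Derivation:
After JOIN sales (8 rows):
users.rank | users.kind | users.amt | sales.kind | sales.rank
3 | green | 60 | blue | 3
3 | green | 60 | gray | 3
40 | blue | 9 | blue | 40
40 | blue | 9 | red | 40
40 | blue | 9 | green | 40
40 | green | 8 | blue | 40
40 | green | 8 | red | 40
40 | green | 8 | green | 40
After SELECT (8 rows):
users.rank | users.kind
3 | green
3 | green
40 | blue
40 | blue
40 | blue
40 | green
40 | green
40 | green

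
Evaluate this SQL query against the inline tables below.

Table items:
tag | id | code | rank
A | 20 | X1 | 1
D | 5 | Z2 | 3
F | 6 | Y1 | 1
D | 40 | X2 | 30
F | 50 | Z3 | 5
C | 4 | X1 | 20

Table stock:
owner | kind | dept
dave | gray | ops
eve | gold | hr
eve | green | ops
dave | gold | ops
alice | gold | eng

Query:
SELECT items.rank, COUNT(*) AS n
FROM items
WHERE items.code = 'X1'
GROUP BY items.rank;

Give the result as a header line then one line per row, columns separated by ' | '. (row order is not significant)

== RESULT ==
items.rank | n
1 | 1
20 | 1

Derivation:
After WHERE (2 rows):
items.tag | items.id | items.code | items.rank
A | 20 | X1 | 1
C | 4 | X1 | 20
After GROUP BY (2 rows):
items.rank | n
1 | 1
20 | 1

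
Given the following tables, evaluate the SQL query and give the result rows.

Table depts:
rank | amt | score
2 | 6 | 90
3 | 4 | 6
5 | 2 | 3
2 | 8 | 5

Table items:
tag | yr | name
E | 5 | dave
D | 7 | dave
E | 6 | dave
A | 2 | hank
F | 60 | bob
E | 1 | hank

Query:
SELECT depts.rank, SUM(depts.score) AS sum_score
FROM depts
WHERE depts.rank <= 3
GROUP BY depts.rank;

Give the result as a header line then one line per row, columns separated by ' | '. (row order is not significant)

== RESULT ==
depts.rank | sum_score
2 | 95
3 | 6

Derivation:
After WHERE (3 rows):
depts.rank | depts.amt | depts.score
2 | 6 | 90
3 | 4 | 6
2 | 8 | 5
After GROUP BY (2 rows):
depts.rank | sum_score
2 | 95
3 | 6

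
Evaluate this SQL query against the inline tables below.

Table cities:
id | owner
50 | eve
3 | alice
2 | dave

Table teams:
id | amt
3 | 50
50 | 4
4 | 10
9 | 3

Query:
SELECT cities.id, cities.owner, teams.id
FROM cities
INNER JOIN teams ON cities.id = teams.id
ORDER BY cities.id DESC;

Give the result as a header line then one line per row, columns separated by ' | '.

== RESULT ==
cities.id | cities.owner | teams.id
50 | eve | 50
3 | alice | 3

Derivation:
After JOIN teams (2 rows):
cities.id | cities.owner | teams.id | teams.amt
50 | eve | 50 | 4
3 | alice | 3 | 50
After SELECT (2 rows):
cities.id | cities.owner | teams.id
50 | eve | 50
3 | alice | 3
After ORDER BY (2 rows):
cities.id | cities.owner | teams.id
50 | eve | 50
3 | alice | 3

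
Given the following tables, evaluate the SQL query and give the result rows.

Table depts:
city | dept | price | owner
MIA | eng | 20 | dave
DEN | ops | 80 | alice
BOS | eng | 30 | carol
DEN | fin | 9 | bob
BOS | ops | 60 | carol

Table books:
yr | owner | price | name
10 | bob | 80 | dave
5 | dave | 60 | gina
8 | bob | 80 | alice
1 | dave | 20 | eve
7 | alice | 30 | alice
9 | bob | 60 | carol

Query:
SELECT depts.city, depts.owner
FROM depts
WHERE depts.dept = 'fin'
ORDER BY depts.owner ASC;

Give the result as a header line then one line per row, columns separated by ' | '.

== RESULT ==
depts.city | depts.owner
DEN | bob

Derivation:
After WHERE (1 rows):
depts.city | depts.dept | depts.price | depts.owner
DEN | fin | 9 | bob
After SELECT (1 rows):
depts.city | depts.owner
DEN | bob
After ORDER BY (1 rows):
depts.city | depts.owner
DEN | bob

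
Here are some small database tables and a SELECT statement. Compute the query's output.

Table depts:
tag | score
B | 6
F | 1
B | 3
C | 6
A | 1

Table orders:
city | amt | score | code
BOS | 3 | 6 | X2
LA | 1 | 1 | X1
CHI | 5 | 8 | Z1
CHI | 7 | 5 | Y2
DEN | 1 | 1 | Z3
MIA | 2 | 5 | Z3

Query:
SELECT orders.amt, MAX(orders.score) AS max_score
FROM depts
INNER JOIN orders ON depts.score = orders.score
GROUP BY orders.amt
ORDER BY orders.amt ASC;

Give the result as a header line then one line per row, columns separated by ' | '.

== RESULT ==
orders.amt | max_score
1 | 1
3 | 6

Derivation:
After JOIN orders (6 rows):
depts.tag | depts.score | orders.city | orders.amt | orders.score | orders.code
B | 6 | BOS | 3 | 6 | X2
F | 1 | LA | 1 | 1 | X1
F | 1 | DEN | 1 | 1 | Z3
C | 6 | BOS | 3 | 6 | X2
A | 1 | LA | 1 | 1 | X1
A | 1 | DEN | 1 | 1 | Z3
After GROUP BY (2 rows):
orders.amt | max_score
3 | 6
1 | 1
After ORDER BY (2 rows):
orders.amt | max_score
1 | 1
3 | 6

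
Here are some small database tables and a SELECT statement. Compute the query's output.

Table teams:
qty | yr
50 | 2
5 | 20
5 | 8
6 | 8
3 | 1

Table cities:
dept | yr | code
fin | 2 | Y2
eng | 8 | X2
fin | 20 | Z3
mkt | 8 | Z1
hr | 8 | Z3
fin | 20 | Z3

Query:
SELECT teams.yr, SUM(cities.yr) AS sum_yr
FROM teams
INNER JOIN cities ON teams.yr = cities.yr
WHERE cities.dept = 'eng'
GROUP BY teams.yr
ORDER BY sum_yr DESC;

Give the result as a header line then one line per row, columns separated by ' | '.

== RESULT ==
teams.yr | sum_yr
8 | 16

Derivation:
After JOIN cities (9 rows):
teams.qty | teams.yr | cities.dept | cities.yr | cities.code
50 | 2 | fin | 2 | Y2
5 | 20 | fin | 20 | Z3
5 | 20 | fin | 20 | Z3
5 | 8 | eng | 8 | X2
5 | 8 | mkt | 8 | Z1
5 | 8 | hr | 8 | Z3
6 | 8 | eng | 8 | X2
6 | 8 | mkt | 8 | Z1
6 | 8 | hr | 8 | Z3
After WHERE (2 rows):
teams.qty | teams.yr | cities.dept | cities.yr | cities.code
5 | 8 | eng | 8 | X2
6 | 8 | eng | 8 | X2
After GROUP BY (1 rows):
teams.yr | sum_yr
8 | 16
After ORDER BY (1 rows):
teams.yr | sum_yr
8 | 16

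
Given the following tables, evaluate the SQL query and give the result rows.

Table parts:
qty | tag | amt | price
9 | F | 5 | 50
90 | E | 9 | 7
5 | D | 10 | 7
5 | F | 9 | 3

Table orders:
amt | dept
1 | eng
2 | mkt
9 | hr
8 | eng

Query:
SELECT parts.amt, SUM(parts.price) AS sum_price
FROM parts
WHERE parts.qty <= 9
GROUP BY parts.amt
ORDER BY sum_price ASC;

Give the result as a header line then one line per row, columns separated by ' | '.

After WHERE (3 rows):
parts.qty | parts.tag | parts.amt | parts.price
9 | F | 5 | 50
5 | D | 10 | 7
5 | F | 9 | 3
After GROUP BY (3 rows):
parts.amt | sum_price
5 | 50
10 | 7
9 | 3
After ORDER BY (3 rows):
parts.amt | sum_price
9 | 3
10 | 7
5 | 50

== RESULT ==
parts.amt | sum_price
9 | 3
10 | 7
5 | 50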